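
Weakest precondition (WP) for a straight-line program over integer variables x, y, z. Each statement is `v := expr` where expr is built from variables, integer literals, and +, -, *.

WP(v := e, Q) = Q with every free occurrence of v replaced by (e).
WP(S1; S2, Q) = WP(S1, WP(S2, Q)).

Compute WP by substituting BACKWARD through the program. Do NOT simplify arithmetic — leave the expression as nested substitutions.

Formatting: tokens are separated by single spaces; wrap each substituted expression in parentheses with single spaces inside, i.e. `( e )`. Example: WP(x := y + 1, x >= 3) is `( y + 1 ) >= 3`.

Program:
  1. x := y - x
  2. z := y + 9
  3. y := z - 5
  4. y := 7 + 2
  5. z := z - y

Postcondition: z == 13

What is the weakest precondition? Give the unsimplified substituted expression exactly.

post: z == 13
stmt 5: z := z - y  -- replace 1 occurrence(s) of z with (z - y)
  => ( z - y ) == 13
stmt 4: y := 7 + 2  -- replace 1 occurrence(s) of y with (7 + 2)
  => ( z - ( 7 + 2 ) ) == 13
stmt 3: y := z - 5  -- replace 0 occurrence(s) of y with (z - 5)
  => ( z - ( 7 + 2 ) ) == 13
stmt 2: z := y + 9  -- replace 1 occurrence(s) of z with (y + 9)
  => ( ( y + 9 ) - ( 7 + 2 ) ) == 13
stmt 1: x := y - x  -- replace 0 occurrence(s) of x with (y - x)
  => ( ( y + 9 ) - ( 7 + 2 ) ) == 13

Answer: ( ( y + 9 ) - ( 7 + 2 ) ) == 13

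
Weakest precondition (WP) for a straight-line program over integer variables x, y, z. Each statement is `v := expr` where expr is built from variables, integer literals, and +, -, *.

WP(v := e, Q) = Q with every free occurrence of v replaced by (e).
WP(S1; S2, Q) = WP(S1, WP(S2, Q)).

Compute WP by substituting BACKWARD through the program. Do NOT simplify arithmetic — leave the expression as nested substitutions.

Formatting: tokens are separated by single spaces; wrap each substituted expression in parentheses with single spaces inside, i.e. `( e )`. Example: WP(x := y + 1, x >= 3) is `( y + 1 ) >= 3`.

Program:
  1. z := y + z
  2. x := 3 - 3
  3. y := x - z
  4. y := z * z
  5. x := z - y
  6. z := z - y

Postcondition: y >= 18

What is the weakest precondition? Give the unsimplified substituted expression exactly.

post: y >= 18
stmt 6: z := z - y  -- replace 0 occurrence(s) of z with (z - y)
  => y >= 18
stmt 5: x := z - y  -- replace 0 occurrence(s) of x with (z - y)
  => y >= 18
stmt 4: y := z * z  -- replace 1 occurrence(s) of y with (z * z)
  => ( z * z ) >= 18
stmt 3: y := x - z  -- replace 0 occurrence(s) of y with (x - z)
  => ( z * z ) >= 18
stmt 2: x := 3 - 3  -- replace 0 occurrence(s) of x with (3 - 3)
  => ( z * z ) >= 18
stmt 1: z := y + z  -- replace 2 occurrence(s) of z with (y + z)
  => ( ( y + z ) * ( y + z ) ) >= 18

Answer: ( ( y + z ) * ( y + z ) ) >= 18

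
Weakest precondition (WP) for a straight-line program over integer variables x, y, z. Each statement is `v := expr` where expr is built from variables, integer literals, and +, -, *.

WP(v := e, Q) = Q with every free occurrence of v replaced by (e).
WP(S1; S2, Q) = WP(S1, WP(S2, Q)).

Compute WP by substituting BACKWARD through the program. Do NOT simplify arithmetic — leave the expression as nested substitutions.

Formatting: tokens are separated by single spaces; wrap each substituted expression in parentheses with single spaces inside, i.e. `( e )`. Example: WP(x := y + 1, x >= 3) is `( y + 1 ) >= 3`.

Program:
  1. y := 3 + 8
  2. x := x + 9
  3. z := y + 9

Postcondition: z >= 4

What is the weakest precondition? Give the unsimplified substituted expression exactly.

post: z >= 4
stmt 3: z := y + 9  -- replace 1 occurrence(s) of z with (y + 9)
  => ( y + 9 ) >= 4
stmt 2: x := x + 9  -- replace 0 occurrence(s) of x with (x + 9)
  => ( y + 9 ) >= 4
stmt 1: y := 3 + 8  -- replace 1 occurrence(s) of y with (3 + 8)
  => ( ( 3 + 8 ) + 9 ) >= 4

Answer: ( ( 3 + 8 ) + 9 ) >= 4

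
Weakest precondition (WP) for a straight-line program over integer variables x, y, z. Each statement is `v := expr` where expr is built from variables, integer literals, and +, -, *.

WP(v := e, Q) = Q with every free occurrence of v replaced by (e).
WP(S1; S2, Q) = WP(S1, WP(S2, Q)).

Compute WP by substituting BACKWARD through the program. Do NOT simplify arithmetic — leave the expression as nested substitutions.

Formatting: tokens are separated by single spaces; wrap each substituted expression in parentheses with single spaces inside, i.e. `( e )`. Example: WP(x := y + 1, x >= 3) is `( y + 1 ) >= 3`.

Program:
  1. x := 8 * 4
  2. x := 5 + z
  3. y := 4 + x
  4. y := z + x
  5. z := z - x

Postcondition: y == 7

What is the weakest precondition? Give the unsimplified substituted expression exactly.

post: y == 7
stmt 5: z := z - x  -- replace 0 occurrence(s) of z with (z - x)
  => y == 7
stmt 4: y := z + x  -- replace 1 occurrence(s) of y with (z + x)
  => ( z + x ) == 7
stmt 3: y := 4 + x  -- replace 0 occurrence(s) of y with (4 + x)
  => ( z + x ) == 7
stmt 2: x := 5 + z  -- replace 1 occurrence(s) of x with (5 + z)
  => ( z + ( 5 + z ) ) == 7
stmt 1: x := 8 * 4  -- replace 0 occurrence(s) of x with (8 * 4)
  => ( z + ( 5 + z ) ) == 7

Answer: ( z + ( 5 + z ) ) == 7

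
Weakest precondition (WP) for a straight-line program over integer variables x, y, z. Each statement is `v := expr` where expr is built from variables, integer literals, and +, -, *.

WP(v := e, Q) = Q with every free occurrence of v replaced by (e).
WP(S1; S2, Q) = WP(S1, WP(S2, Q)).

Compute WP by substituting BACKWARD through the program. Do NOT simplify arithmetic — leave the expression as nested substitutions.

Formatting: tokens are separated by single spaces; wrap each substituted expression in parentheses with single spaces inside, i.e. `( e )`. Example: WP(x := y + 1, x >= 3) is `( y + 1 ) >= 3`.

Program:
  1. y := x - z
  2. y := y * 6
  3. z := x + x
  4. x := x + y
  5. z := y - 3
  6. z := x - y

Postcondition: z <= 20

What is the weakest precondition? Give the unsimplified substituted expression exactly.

Answer: ( ( x + ( ( x - z ) * 6 ) ) - ( ( x - z ) * 6 ) ) <= 20

Derivation:
post: z <= 20
stmt 6: z := x - y  -- replace 1 occurrence(s) of z with (x - y)
  => ( x - y ) <= 20
stmt 5: z := y - 3  -- replace 0 occurrence(s) of z with (y - 3)
  => ( x - y ) <= 20
stmt 4: x := x + y  -- replace 1 occurrence(s) of x with (x + y)
  => ( ( x + y ) - y ) <= 20
stmt 3: z := x + x  -- replace 0 occurrence(s) of z with (x + x)
  => ( ( x + y ) - y ) <= 20
stmt 2: y := y * 6  -- replace 2 occurrence(s) of y with (y * 6)
  => ( ( x + ( y * 6 ) ) - ( y * 6 ) ) <= 20
stmt 1: y := x - z  -- replace 2 occurrence(s) of y with (x - z)
  => ( ( x + ( ( x - z ) * 6 ) ) - ( ( x - z ) * 6 ) ) <= 20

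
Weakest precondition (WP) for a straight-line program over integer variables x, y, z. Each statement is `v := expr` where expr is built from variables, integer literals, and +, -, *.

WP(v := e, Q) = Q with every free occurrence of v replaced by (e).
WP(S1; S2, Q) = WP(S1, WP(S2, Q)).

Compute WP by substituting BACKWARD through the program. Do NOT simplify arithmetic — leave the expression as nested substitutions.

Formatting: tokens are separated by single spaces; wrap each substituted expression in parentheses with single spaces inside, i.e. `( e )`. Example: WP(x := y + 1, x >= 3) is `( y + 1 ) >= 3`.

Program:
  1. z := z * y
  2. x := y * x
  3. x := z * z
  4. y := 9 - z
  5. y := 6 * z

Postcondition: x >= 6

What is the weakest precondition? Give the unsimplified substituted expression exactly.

Answer: ( ( z * y ) * ( z * y ) ) >= 6

Derivation:
post: x >= 6
stmt 5: y := 6 * z  -- replace 0 occurrence(s) of y with (6 * z)
  => x >= 6
stmt 4: y := 9 - z  -- replace 0 occurrence(s) of y with (9 - z)
  => x >= 6
stmt 3: x := z * z  -- replace 1 occurrence(s) of x with (z * z)
  => ( z * z ) >= 6
stmt 2: x := y * x  -- replace 0 occurrence(s) of x with (y * x)
  => ( z * z ) >= 6
stmt 1: z := z * y  -- replace 2 occurrence(s) of z with (z * y)
  => ( ( z * y ) * ( z * y ) ) >= 6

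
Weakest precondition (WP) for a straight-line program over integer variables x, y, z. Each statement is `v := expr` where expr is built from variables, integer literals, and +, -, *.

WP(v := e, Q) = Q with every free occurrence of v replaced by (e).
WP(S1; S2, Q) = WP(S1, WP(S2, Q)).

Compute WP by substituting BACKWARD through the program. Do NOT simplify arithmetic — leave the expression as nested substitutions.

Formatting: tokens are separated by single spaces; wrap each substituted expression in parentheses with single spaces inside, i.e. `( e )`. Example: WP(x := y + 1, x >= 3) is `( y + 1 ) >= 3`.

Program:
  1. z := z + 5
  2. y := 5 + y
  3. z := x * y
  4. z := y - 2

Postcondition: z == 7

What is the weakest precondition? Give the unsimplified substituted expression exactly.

post: z == 7
stmt 4: z := y - 2  -- replace 1 occurrence(s) of z with (y - 2)
  => ( y - 2 ) == 7
stmt 3: z := x * y  -- replace 0 occurrence(s) of z with (x * y)
  => ( y - 2 ) == 7
stmt 2: y := 5 + y  -- replace 1 occurrence(s) of y with (5 + y)
  => ( ( 5 + y ) - 2 ) == 7
stmt 1: z := z + 5  -- replace 0 occurrence(s) of z with (z + 5)
  => ( ( 5 + y ) - 2 ) == 7

Answer: ( ( 5 + y ) - 2 ) == 7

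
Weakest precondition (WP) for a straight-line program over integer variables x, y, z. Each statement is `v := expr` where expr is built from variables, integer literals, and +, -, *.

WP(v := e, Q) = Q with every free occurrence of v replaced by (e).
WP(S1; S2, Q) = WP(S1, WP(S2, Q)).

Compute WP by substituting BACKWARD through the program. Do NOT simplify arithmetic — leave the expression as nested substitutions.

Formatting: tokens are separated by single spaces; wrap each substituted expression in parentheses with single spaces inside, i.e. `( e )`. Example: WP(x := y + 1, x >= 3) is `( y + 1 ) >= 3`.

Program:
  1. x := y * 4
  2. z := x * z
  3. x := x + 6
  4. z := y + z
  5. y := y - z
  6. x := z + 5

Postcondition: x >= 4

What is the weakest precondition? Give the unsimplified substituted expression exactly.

post: x >= 4
stmt 6: x := z + 5  -- replace 1 occurrence(s) of x with (z + 5)
  => ( z + 5 ) >= 4
stmt 5: y := y - z  -- replace 0 occurrence(s) of y with (y - z)
  => ( z + 5 ) >= 4
stmt 4: z := y + z  -- replace 1 occurrence(s) of z with (y + z)
  => ( ( y + z ) + 5 ) >= 4
stmt 3: x := x + 6  -- replace 0 occurrence(s) of x with (x + 6)
  => ( ( y + z ) + 5 ) >= 4
stmt 2: z := x * z  -- replace 1 occurrence(s) of z with (x * z)
  => ( ( y + ( x * z ) ) + 5 ) >= 4
stmt 1: x := y * 4  -- replace 1 occurrence(s) of x with (y * 4)
  => ( ( y + ( ( y * 4 ) * z ) ) + 5 ) >= 4

Answer: ( ( y + ( ( y * 4 ) * z ) ) + 5 ) >= 4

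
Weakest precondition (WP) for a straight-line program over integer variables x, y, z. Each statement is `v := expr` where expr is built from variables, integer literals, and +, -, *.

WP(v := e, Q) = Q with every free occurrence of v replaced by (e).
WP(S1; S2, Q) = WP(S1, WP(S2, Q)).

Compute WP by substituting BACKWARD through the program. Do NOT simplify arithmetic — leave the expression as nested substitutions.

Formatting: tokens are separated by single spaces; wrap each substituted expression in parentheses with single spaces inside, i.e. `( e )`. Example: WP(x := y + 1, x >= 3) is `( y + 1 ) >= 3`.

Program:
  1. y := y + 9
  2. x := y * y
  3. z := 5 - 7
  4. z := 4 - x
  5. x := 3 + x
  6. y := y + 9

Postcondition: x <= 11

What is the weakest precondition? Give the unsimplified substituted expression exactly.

Answer: ( 3 + ( ( y + 9 ) * ( y + 9 ) ) ) <= 11

Derivation:
post: x <= 11
stmt 6: y := y + 9  -- replace 0 occurrence(s) of y with (y + 9)
  => x <= 11
stmt 5: x := 3 + x  -- replace 1 occurrence(s) of x with (3 + x)
  => ( 3 + x ) <= 11
stmt 4: z := 4 - x  -- replace 0 occurrence(s) of z with (4 - x)
  => ( 3 + x ) <= 11
stmt 3: z := 5 - 7  -- replace 0 occurrence(s) of z with (5 - 7)
  => ( 3 + x ) <= 11
stmt 2: x := y * y  -- replace 1 occurrence(s) of x with (y * y)
  => ( 3 + ( y * y ) ) <= 11
stmt 1: y := y + 9  -- replace 2 occurrence(s) of y with (y + 9)
  => ( 3 + ( ( y + 9 ) * ( y + 9 ) ) ) <= 11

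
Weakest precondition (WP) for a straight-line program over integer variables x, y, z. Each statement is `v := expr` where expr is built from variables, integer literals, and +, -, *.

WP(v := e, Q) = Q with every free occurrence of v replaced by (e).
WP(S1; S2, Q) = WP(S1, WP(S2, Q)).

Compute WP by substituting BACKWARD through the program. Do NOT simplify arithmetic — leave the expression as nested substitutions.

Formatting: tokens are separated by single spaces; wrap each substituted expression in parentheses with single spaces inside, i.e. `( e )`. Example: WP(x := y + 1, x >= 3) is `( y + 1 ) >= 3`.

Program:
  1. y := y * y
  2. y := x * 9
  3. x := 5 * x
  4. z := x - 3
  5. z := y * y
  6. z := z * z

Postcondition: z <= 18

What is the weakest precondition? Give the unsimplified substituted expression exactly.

post: z <= 18
stmt 6: z := z * z  -- replace 1 occurrence(s) of z with (z * z)
  => ( z * z ) <= 18
stmt 5: z := y * y  -- replace 2 occurrence(s) of z with (y * y)
  => ( ( y * y ) * ( y * y ) ) <= 18
stmt 4: z := x - 3  -- replace 0 occurrence(s) of z with (x - 3)
  => ( ( y * y ) * ( y * y ) ) <= 18
stmt 3: x := 5 * x  -- replace 0 occurrence(s) of x with (5 * x)
  => ( ( y * y ) * ( y * y ) ) <= 18
stmt 2: y := x * 9  -- replace 4 occurrence(s) of y with (x * 9)
  => ( ( ( x * 9 ) * ( x * 9 ) ) * ( ( x * 9 ) * ( x * 9 ) ) ) <= 18
stmt 1: y := y * y  -- replace 0 occurrence(s) of y with (y * y)
  => ( ( ( x * 9 ) * ( x * 9 ) ) * ( ( x * 9 ) * ( x * 9 ) ) ) <= 18

Answer: ( ( ( x * 9 ) * ( x * 9 ) ) * ( ( x * 9 ) * ( x * 9 ) ) ) <= 18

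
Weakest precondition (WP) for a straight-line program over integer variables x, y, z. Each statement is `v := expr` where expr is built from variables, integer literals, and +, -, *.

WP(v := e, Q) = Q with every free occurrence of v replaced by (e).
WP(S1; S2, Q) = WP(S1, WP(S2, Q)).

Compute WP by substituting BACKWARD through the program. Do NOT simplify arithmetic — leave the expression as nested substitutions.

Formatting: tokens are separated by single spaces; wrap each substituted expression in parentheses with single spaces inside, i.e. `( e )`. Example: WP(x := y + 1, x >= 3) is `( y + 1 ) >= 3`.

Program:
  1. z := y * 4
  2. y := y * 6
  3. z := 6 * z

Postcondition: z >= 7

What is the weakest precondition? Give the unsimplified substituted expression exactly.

post: z >= 7
stmt 3: z := 6 * z  -- replace 1 occurrence(s) of z with (6 * z)
  => ( 6 * z ) >= 7
stmt 2: y := y * 6  -- replace 0 occurrence(s) of y with (y * 6)
  => ( 6 * z ) >= 7
stmt 1: z := y * 4  -- replace 1 occurrence(s) of z with (y * 4)
  => ( 6 * ( y * 4 ) ) >= 7

Answer: ( 6 * ( y * 4 ) ) >= 7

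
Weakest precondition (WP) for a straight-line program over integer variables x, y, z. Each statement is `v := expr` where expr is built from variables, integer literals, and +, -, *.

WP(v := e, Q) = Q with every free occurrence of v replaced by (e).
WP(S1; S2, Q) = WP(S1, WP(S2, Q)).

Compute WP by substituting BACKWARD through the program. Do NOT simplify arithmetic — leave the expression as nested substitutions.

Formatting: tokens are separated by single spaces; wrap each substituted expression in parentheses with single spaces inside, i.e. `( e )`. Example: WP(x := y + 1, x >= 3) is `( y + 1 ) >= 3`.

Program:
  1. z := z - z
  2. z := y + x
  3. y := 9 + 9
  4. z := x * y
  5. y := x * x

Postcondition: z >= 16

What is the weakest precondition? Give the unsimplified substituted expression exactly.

post: z >= 16
stmt 5: y := x * x  -- replace 0 occurrence(s) of y with (x * x)
  => z >= 16
stmt 4: z := x * y  -- replace 1 occurrence(s) of z with (x * y)
  => ( x * y ) >= 16
stmt 3: y := 9 + 9  -- replace 1 occurrence(s) of y with (9 + 9)
  => ( x * ( 9 + 9 ) ) >= 16
stmt 2: z := y + x  -- replace 0 occurrence(s) of z with (y + x)
  => ( x * ( 9 + 9 ) ) >= 16
stmt 1: z := z - z  -- replace 0 occurrence(s) of z with (z - z)
  => ( x * ( 9 + 9 ) ) >= 16

Answer: ( x * ( 9 + 9 ) ) >= 16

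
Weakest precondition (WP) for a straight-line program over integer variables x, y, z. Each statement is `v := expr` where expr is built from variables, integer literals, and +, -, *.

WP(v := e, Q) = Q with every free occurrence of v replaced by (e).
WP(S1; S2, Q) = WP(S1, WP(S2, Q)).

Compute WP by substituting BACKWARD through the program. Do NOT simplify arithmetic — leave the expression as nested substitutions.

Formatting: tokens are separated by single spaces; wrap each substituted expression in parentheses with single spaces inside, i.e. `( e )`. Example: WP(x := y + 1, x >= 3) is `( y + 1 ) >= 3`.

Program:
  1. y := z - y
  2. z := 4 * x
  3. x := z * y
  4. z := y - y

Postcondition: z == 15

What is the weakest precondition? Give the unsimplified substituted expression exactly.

Answer: ( ( z - y ) - ( z - y ) ) == 15

Derivation:
post: z == 15
stmt 4: z := y - y  -- replace 1 occurrence(s) of z with (y - y)
  => ( y - y ) == 15
stmt 3: x := z * y  -- replace 0 occurrence(s) of x with (z * y)
  => ( y - y ) == 15
stmt 2: z := 4 * x  -- replace 0 occurrence(s) of z with (4 * x)
  => ( y - y ) == 15
stmt 1: y := z - y  -- replace 2 occurrence(s) of y with (z - y)
  => ( ( z - y ) - ( z - y ) ) == 15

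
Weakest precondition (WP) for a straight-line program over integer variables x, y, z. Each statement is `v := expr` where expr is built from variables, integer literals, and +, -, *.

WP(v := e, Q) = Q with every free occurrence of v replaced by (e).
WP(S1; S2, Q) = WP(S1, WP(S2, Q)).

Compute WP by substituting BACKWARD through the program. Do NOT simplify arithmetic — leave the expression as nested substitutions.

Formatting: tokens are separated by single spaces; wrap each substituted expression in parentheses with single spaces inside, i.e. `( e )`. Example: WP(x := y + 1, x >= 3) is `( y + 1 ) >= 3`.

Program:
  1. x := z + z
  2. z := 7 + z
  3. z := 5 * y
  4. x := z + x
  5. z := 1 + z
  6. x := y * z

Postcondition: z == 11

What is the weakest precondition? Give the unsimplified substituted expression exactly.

Answer: ( 1 + ( 5 * y ) ) == 11

Derivation:
post: z == 11
stmt 6: x := y * z  -- replace 0 occurrence(s) of x with (y * z)
  => z == 11
stmt 5: z := 1 + z  -- replace 1 occurrence(s) of z with (1 + z)
  => ( 1 + z ) == 11
stmt 4: x := z + x  -- replace 0 occurrence(s) of x with (z + x)
  => ( 1 + z ) == 11
stmt 3: z := 5 * y  -- replace 1 occurrence(s) of z with (5 * y)
  => ( 1 + ( 5 * y ) ) == 11
stmt 2: z := 7 + z  -- replace 0 occurrence(s) of z with (7 + z)
  => ( 1 + ( 5 * y ) ) == 11
stmt 1: x := z + z  -- replace 0 occurrence(s) of x with (z + z)
  => ( 1 + ( 5 * y ) ) == 11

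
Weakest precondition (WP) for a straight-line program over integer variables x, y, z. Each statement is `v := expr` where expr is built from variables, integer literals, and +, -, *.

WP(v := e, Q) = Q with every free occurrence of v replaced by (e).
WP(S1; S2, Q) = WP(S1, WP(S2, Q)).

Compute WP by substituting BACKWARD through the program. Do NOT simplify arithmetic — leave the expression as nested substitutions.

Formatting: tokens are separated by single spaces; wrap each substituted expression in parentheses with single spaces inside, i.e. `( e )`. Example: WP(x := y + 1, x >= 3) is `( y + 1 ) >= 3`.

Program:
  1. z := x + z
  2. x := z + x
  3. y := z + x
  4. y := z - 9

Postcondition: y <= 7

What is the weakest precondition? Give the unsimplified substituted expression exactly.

Answer: ( ( x + z ) - 9 ) <= 7

Derivation:
post: y <= 7
stmt 4: y := z - 9  -- replace 1 occurrence(s) of y with (z - 9)
  => ( z - 9 ) <= 7
stmt 3: y := z + x  -- replace 0 occurrence(s) of y with (z + x)
  => ( z - 9 ) <= 7
stmt 2: x := z + x  -- replace 0 occurrence(s) of x with (z + x)
  => ( z - 9 ) <= 7
stmt 1: z := x + z  -- replace 1 occurrence(s) of z with (x + z)
  => ( ( x + z ) - 9 ) <= 7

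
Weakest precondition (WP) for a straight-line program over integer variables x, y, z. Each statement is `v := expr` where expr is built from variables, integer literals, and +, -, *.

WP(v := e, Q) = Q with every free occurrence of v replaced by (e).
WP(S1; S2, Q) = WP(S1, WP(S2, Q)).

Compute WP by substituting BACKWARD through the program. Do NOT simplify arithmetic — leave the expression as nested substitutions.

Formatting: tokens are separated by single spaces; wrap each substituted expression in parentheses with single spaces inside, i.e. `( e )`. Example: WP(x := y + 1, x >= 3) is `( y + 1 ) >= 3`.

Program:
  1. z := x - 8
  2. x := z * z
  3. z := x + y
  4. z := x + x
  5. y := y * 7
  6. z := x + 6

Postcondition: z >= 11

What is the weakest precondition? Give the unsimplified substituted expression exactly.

Answer: ( ( ( x - 8 ) * ( x - 8 ) ) + 6 ) >= 11

Derivation:
post: z >= 11
stmt 6: z := x + 6  -- replace 1 occurrence(s) of z with (x + 6)
  => ( x + 6 ) >= 11
stmt 5: y := y * 7  -- replace 0 occurrence(s) of y with (y * 7)
  => ( x + 6 ) >= 11
stmt 4: z := x + x  -- replace 0 occurrence(s) of z with (x + x)
  => ( x + 6 ) >= 11
stmt 3: z := x + y  -- replace 0 occurrence(s) of z with (x + y)
  => ( x + 6 ) >= 11
stmt 2: x := z * z  -- replace 1 occurrence(s) of x with (z * z)
  => ( ( z * z ) + 6 ) >= 11
stmt 1: z := x - 8  -- replace 2 occurrence(s) of z with (x - 8)
  => ( ( ( x - 8 ) * ( x - 8 ) ) + 6 ) >= 11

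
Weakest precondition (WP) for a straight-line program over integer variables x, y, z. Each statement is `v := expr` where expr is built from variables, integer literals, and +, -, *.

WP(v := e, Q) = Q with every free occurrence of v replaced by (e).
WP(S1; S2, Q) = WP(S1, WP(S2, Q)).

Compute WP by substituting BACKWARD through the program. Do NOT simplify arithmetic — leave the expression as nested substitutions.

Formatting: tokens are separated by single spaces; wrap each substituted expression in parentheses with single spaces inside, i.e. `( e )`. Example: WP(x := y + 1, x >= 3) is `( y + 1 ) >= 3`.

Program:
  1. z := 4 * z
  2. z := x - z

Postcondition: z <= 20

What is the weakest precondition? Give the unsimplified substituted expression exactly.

Answer: ( x - ( 4 * z ) ) <= 20

Derivation:
post: z <= 20
stmt 2: z := x - z  -- replace 1 occurrence(s) of z with (x - z)
  => ( x - z ) <= 20
stmt 1: z := 4 * z  -- replace 1 occurrence(s) of z with (4 * z)
  => ( x - ( 4 * z ) ) <= 20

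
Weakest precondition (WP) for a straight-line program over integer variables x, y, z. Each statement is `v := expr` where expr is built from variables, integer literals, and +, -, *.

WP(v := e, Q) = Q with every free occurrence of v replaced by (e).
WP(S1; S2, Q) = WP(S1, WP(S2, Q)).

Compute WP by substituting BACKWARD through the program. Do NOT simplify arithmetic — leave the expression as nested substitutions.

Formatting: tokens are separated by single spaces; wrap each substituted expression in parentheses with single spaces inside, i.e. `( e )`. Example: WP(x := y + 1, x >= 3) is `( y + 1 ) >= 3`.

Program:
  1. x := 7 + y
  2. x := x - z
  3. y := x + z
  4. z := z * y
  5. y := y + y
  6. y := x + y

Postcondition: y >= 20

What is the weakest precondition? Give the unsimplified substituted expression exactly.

post: y >= 20
stmt 6: y := x + y  -- replace 1 occurrence(s) of y with (x + y)
  => ( x + y ) >= 20
stmt 5: y := y + y  -- replace 1 occurrence(s) of y with (y + y)
  => ( x + ( y + y ) ) >= 20
stmt 4: z := z * y  -- replace 0 occurrence(s) of z with (z * y)
  => ( x + ( y + y ) ) >= 20
stmt 3: y := x + z  -- replace 2 occurrence(s) of y with (x + z)
  => ( x + ( ( x + z ) + ( x + z ) ) ) >= 20
stmt 2: x := x - z  -- replace 3 occurrence(s) of x with (x - z)
  => ( ( x - z ) + ( ( ( x - z ) + z ) + ( ( x - z ) + z ) ) ) >= 20
stmt 1: x := 7 + y  -- replace 3 occurrence(s) of x with (7 + y)
  => ( ( ( 7 + y ) - z ) + ( ( ( ( 7 + y ) - z ) + z ) + ( ( ( 7 + y ) - z ) + z ) ) ) >= 20

Answer: ( ( ( 7 + y ) - z ) + ( ( ( ( 7 + y ) - z ) + z ) + ( ( ( 7 + y ) - z ) + z ) ) ) >= 20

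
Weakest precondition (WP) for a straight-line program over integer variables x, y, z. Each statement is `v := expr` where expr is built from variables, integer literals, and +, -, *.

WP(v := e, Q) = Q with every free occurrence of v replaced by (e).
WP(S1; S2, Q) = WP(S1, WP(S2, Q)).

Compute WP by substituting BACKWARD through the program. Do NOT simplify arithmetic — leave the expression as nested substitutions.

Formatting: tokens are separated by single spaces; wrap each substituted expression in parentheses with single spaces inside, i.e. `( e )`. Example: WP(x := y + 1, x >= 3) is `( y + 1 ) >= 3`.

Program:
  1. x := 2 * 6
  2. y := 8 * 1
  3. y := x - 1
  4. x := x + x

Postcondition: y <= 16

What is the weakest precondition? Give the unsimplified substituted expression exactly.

post: y <= 16
stmt 4: x := x + x  -- replace 0 occurrence(s) of x with (x + x)
  => y <= 16
stmt 3: y := x - 1  -- replace 1 occurrence(s) of y with (x - 1)
  => ( x - 1 ) <= 16
stmt 2: y := 8 * 1  -- replace 0 occurrence(s) of y with (8 * 1)
  => ( x - 1 ) <= 16
stmt 1: x := 2 * 6  -- replace 1 occurrence(s) of x with (2 * 6)
  => ( ( 2 * 6 ) - 1 ) <= 16

Answer: ( ( 2 * 6 ) - 1 ) <= 16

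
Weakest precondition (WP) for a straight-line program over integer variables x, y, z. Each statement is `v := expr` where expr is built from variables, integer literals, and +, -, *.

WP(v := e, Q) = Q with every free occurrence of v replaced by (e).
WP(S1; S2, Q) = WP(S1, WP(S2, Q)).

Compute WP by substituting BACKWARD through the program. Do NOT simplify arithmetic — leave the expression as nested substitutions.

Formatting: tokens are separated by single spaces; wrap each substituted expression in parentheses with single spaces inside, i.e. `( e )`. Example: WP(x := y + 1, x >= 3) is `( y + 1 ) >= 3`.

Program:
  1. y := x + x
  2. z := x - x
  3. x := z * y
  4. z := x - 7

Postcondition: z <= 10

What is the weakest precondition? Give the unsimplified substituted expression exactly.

Answer: ( ( ( x - x ) * ( x + x ) ) - 7 ) <= 10

Derivation:
post: z <= 10
stmt 4: z := x - 7  -- replace 1 occurrence(s) of z with (x - 7)
  => ( x - 7 ) <= 10
stmt 3: x := z * y  -- replace 1 occurrence(s) of x with (z * y)
  => ( ( z * y ) - 7 ) <= 10
stmt 2: z := x - x  -- replace 1 occurrence(s) of z with (x - x)
  => ( ( ( x - x ) * y ) - 7 ) <= 10
stmt 1: y := x + x  -- replace 1 occurrence(s) of y with (x + x)
  => ( ( ( x - x ) * ( x + x ) ) - 7 ) <= 10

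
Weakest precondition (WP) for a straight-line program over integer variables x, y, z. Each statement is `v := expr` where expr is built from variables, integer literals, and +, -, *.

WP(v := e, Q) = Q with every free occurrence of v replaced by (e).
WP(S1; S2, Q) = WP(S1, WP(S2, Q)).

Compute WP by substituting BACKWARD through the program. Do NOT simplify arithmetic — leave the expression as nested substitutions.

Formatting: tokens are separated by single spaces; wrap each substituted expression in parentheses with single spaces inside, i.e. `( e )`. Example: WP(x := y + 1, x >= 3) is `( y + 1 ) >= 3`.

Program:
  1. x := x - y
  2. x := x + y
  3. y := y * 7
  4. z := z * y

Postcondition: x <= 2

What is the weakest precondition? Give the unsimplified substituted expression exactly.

post: x <= 2
stmt 4: z := z * y  -- replace 0 occurrence(s) of z with (z * y)
  => x <= 2
stmt 3: y := y * 7  -- replace 0 occurrence(s) of y with (y * 7)
  => x <= 2
stmt 2: x := x + y  -- replace 1 occurrence(s) of x with (x + y)
  => ( x + y ) <= 2
stmt 1: x := x - y  -- replace 1 occurrence(s) of x with (x - y)
  => ( ( x - y ) + y ) <= 2

Answer: ( ( x - y ) + y ) <= 2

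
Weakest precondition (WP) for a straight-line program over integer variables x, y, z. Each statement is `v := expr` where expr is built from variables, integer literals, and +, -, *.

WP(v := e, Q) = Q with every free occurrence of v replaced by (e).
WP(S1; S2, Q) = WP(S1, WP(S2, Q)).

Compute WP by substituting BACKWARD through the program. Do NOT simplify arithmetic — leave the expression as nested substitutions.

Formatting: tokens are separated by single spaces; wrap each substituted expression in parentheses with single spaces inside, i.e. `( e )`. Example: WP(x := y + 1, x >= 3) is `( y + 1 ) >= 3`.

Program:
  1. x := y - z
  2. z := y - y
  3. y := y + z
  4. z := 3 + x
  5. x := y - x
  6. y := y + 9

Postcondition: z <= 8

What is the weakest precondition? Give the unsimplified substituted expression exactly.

post: z <= 8
stmt 6: y := y + 9  -- replace 0 occurrence(s) of y with (y + 9)
  => z <= 8
stmt 5: x := y - x  -- replace 0 occurrence(s) of x with (y - x)
  => z <= 8
stmt 4: z := 3 + x  -- replace 1 occurrence(s) of z with (3 + x)
  => ( 3 + x ) <= 8
stmt 3: y := y + z  -- replace 0 occurrence(s) of y with (y + z)
  => ( 3 + x ) <= 8
stmt 2: z := y - y  -- replace 0 occurrence(s) of z with (y - y)
  => ( 3 + x ) <= 8
stmt 1: x := y - z  -- replace 1 occurrence(s) of x with (y - z)
  => ( 3 + ( y - z ) ) <= 8

Answer: ( 3 + ( y - z ) ) <= 8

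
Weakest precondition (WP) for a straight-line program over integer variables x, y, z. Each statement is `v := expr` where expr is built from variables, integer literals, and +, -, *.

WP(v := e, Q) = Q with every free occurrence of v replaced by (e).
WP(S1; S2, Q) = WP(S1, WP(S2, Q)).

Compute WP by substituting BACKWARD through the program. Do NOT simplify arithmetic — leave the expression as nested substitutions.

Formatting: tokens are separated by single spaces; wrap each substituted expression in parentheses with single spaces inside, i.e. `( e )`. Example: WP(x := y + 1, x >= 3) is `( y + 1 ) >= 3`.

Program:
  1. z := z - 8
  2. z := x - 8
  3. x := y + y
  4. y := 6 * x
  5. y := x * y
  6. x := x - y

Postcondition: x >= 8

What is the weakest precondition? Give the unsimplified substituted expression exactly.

Answer: ( ( y + y ) - ( ( y + y ) * ( 6 * ( y + y ) ) ) ) >= 8

Derivation:
post: x >= 8
stmt 6: x := x - y  -- replace 1 occurrence(s) of x with (x - y)
  => ( x - y ) >= 8
stmt 5: y := x * y  -- replace 1 occurrence(s) of y with (x * y)
  => ( x - ( x * y ) ) >= 8
stmt 4: y := 6 * x  -- replace 1 occurrence(s) of y with (6 * x)
  => ( x - ( x * ( 6 * x ) ) ) >= 8
stmt 3: x := y + y  -- replace 3 occurrence(s) of x with (y + y)
  => ( ( y + y ) - ( ( y + y ) * ( 6 * ( y + y ) ) ) ) >= 8
stmt 2: z := x - 8  -- replace 0 occurrence(s) of z with (x - 8)
  => ( ( y + y ) - ( ( y + y ) * ( 6 * ( y + y ) ) ) ) >= 8
stmt 1: z := z - 8  -- replace 0 occurrence(s) of z with (z - 8)
  => ( ( y + y ) - ( ( y + y ) * ( 6 * ( y + y ) ) ) ) >= 8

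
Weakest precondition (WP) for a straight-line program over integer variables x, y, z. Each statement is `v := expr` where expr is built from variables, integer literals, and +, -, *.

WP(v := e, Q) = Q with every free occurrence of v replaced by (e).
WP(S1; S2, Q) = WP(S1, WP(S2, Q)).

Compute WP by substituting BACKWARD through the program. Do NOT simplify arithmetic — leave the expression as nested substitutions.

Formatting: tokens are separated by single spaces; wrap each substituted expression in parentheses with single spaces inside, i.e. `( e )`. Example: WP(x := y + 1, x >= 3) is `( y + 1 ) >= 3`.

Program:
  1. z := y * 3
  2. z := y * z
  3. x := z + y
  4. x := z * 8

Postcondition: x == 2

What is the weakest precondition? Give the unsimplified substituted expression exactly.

Answer: ( ( y * ( y * 3 ) ) * 8 ) == 2

Derivation:
post: x == 2
stmt 4: x := z * 8  -- replace 1 occurrence(s) of x with (z * 8)
  => ( z * 8 ) == 2
stmt 3: x := z + y  -- replace 0 occurrence(s) of x with (z + y)
  => ( z * 8 ) == 2
stmt 2: z := y * z  -- replace 1 occurrence(s) of z with (y * z)
  => ( ( y * z ) * 8 ) == 2
stmt 1: z := y * 3  -- replace 1 occurrence(s) of z with (y * 3)
  => ( ( y * ( y * 3 ) ) * 8 ) == 2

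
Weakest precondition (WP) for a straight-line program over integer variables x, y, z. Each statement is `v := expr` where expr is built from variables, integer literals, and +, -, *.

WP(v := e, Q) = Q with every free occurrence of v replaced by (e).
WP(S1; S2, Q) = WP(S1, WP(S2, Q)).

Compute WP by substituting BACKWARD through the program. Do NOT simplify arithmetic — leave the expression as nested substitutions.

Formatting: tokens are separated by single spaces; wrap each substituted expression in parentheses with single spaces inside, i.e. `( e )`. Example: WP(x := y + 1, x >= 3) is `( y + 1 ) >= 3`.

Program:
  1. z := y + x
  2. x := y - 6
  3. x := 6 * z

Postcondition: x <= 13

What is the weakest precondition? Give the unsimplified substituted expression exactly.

post: x <= 13
stmt 3: x := 6 * z  -- replace 1 occurrence(s) of x with (6 * z)
  => ( 6 * z ) <= 13
stmt 2: x := y - 6  -- replace 0 occurrence(s) of x with (y - 6)
  => ( 6 * z ) <= 13
stmt 1: z := y + x  -- replace 1 occurrence(s) of z with (y + x)
  => ( 6 * ( y + x ) ) <= 13

Answer: ( 6 * ( y + x ) ) <= 13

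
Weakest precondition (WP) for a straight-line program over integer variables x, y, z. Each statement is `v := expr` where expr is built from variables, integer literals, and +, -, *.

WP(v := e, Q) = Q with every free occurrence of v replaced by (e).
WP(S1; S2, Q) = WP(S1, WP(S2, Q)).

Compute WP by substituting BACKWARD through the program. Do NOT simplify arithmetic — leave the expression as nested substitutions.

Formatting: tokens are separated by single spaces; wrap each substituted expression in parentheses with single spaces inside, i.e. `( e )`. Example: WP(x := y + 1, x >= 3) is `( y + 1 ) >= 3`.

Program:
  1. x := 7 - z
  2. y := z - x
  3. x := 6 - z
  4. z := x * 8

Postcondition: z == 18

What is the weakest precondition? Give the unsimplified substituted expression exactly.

Answer: ( ( 6 - z ) * 8 ) == 18

Derivation:
post: z == 18
stmt 4: z := x * 8  -- replace 1 occurrence(s) of z with (x * 8)
  => ( x * 8 ) == 18
stmt 3: x := 6 - z  -- replace 1 occurrence(s) of x with (6 - z)
  => ( ( 6 - z ) * 8 ) == 18
stmt 2: y := z - x  -- replace 0 occurrence(s) of y with (z - x)
  => ( ( 6 - z ) * 8 ) == 18
stmt 1: x := 7 - z  -- replace 0 occurrence(s) of x with (7 - z)
  => ( ( 6 - z ) * 8 ) == 18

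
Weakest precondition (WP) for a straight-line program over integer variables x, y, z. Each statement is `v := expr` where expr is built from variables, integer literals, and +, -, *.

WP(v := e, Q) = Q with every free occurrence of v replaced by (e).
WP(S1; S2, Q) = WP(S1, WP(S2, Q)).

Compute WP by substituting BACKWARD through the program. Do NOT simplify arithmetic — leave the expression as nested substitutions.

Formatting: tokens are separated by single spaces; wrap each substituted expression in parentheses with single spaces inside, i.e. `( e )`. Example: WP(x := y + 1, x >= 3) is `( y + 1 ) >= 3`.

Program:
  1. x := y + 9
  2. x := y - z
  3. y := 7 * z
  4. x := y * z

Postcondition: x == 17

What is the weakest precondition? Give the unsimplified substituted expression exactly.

post: x == 17
stmt 4: x := y * z  -- replace 1 occurrence(s) of x with (y * z)
  => ( y * z ) == 17
stmt 3: y := 7 * z  -- replace 1 occurrence(s) of y with (7 * z)
  => ( ( 7 * z ) * z ) == 17
stmt 2: x := y - z  -- replace 0 occurrence(s) of x with (y - z)
  => ( ( 7 * z ) * z ) == 17
stmt 1: x := y + 9  -- replace 0 occurrence(s) of x with (y + 9)
  => ( ( 7 * z ) * z ) == 17

Answer: ( ( 7 * z ) * z ) == 17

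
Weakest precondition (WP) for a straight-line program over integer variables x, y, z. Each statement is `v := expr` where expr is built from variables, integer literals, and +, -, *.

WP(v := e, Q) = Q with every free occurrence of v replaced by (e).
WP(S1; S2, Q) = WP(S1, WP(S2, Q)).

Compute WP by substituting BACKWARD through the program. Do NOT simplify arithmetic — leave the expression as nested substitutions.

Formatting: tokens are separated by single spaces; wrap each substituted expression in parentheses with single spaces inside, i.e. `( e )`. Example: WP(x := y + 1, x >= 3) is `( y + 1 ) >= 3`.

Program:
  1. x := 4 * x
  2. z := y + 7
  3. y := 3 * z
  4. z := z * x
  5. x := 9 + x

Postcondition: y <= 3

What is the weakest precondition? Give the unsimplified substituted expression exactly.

post: y <= 3
stmt 5: x := 9 + x  -- replace 0 occurrence(s) of x with (9 + x)
  => y <= 3
stmt 4: z := z * x  -- replace 0 occurrence(s) of z with (z * x)
  => y <= 3
stmt 3: y := 3 * z  -- replace 1 occurrence(s) of y with (3 * z)
  => ( 3 * z ) <= 3
stmt 2: z := y + 7  -- replace 1 occurrence(s) of z with (y + 7)
  => ( 3 * ( y + 7 ) ) <= 3
stmt 1: x := 4 * x  -- replace 0 occurrence(s) of x with (4 * x)
  => ( 3 * ( y + 7 ) ) <= 3

Answer: ( 3 * ( y + 7 ) ) <= 3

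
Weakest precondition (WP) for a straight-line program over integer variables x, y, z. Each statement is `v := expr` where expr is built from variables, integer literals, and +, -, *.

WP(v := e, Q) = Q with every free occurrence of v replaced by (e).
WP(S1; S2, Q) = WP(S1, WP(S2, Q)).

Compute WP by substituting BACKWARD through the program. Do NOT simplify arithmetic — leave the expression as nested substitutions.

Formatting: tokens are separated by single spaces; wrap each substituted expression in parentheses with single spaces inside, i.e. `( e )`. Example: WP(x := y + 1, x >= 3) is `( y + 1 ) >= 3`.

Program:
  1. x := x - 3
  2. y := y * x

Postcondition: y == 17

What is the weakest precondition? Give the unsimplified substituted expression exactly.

Answer: ( y * ( x - 3 ) ) == 17

Derivation:
post: y == 17
stmt 2: y := y * x  -- replace 1 occurrence(s) of y with (y * x)
  => ( y * x ) == 17
stmt 1: x := x - 3  -- replace 1 occurrence(s) of x with (x - 3)
  => ( y * ( x - 3 ) ) == 17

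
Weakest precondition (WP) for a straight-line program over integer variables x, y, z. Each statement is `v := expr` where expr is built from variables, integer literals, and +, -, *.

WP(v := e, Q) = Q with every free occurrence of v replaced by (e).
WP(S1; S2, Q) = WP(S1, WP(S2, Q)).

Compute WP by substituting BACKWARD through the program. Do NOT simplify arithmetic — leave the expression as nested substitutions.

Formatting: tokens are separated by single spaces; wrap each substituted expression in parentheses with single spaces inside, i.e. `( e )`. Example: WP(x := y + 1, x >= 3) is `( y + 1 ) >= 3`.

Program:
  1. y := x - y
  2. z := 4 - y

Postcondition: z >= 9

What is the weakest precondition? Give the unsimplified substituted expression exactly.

post: z >= 9
stmt 2: z := 4 - y  -- replace 1 occurrence(s) of z with (4 - y)
  => ( 4 - y ) >= 9
stmt 1: y := x - y  -- replace 1 occurrence(s) of y with (x - y)
  => ( 4 - ( x - y ) ) >= 9

Answer: ( 4 - ( x - y ) ) >= 9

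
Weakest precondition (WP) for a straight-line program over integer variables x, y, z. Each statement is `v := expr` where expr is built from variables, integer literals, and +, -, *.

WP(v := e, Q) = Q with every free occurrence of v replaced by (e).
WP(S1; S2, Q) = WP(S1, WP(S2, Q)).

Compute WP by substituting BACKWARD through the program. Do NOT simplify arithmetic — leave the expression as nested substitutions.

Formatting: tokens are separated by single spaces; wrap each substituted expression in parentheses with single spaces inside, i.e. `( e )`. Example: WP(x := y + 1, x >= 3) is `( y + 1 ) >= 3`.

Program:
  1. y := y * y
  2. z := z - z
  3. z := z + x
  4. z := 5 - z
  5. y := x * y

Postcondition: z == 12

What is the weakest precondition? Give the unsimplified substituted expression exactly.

post: z == 12
stmt 5: y := x * y  -- replace 0 occurrence(s) of y with (x * y)
  => z == 12
stmt 4: z := 5 - z  -- replace 1 occurrence(s) of z with (5 - z)
  => ( 5 - z ) == 12
stmt 3: z := z + x  -- replace 1 occurrence(s) of z with (z + x)
  => ( 5 - ( z + x ) ) == 12
stmt 2: z := z - z  -- replace 1 occurrence(s) of z with (z - z)
  => ( 5 - ( ( z - z ) + x ) ) == 12
stmt 1: y := y * y  -- replace 0 occurrence(s) of y with (y * y)
  => ( 5 - ( ( z - z ) + x ) ) == 12

Answer: ( 5 - ( ( z - z ) + x ) ) == 12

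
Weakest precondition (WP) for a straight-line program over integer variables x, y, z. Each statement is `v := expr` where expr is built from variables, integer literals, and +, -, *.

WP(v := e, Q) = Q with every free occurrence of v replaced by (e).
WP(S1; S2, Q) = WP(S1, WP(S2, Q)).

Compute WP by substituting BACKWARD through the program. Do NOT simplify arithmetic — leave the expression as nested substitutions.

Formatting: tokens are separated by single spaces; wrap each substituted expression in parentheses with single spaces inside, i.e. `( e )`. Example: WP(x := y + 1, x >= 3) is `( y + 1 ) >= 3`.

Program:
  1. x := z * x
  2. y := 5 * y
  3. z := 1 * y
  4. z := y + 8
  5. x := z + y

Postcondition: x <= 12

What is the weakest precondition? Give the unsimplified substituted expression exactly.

Answer: ( ( ( 5 * y ) + 8 ) + ( 5 * y ) ) <= 12

Derivation:
post: x <= 12
stmt 5: x := z + y  -- replace 1 occurrence(s) of x with (z + y)
  => ( z + y ) <= 12
stmt 4: z := y + 8  -- replace 1 occurrence(s) of z with (y + 8)
  => ( ( y + 8 ) + y ) <= 12
stmt 3: z := 1 * y  -- replace 0 occurrence(s) of z with (1 * y)
  => ( ( y + 8 ) + y ) <= 12
stmt 2: y := 5 * y  -- replace 2 occurrence(s) of y with (5 * y)
  => ( ( ( 5 * y ) + 8 ) + ( 5 * y ) ) <= 12
stmt 1: x := z * x  -- replace 0 occurrence(s) of x with (z * x)
  => ( ( ( 5 * y ) + 8 ) + ( 5 * y ) ) <= 12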